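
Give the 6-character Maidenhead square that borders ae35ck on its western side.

Longitude subsquare c = 2; −1 → 1 = b.
The latitude characters are unchanged.

AE35bk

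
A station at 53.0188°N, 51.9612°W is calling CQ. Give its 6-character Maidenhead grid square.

GO43aa

Shift to the Maidenhead origin (180°W, 90°S): lon 128.0388, lat 143.0188.
Field: 128.0388/20 → 6 → G, 143.0188/10 → 14 → O; chars GO.
Square: 8.0388/2 → 4, 3.0188/1 → 3; chars 43.
Subsquare: 0.0388/0.0833333 → 0 → a, 0.0188/0.0416667 → 0 → a; chars aa.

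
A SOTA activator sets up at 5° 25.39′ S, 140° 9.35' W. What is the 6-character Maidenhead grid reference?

Offset from 180°W / 90°S: lon 39.8442°, lat 84.5768°.
Field: lon ⌊39.8442/20⌋ = 1 → B; lat ⌊84.5768/10⌋ = 8 → I.
Square: lon ⌊19.8442/2⌋ = 9; lat ⌊4.5768/1⌋ = 4.
Subsquare: lon ⌊1.8442/0.0833333⌋ = 22 → w; lat ⌊0.5768/0.0416667⌋ = 13 → n.

BI94wn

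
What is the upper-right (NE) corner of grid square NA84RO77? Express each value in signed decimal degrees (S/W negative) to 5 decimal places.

-85.38333, 97.48333

Field N=13, A=0: +13·20° lon, +0·10° lat → SW at lon 80°, lat -90°.
Square 8, 4: +8·2° lon, +4·1° lat → SW at lon 96°, lat -86°.
Subsquare r=17, o=14: +17·0.0833333° lon, +14·0.0416667° lat → SW at lon 97.4167°, lat -85.4167°.
Extended square 7, 7: +7·0.00833333° lon, +7·0.00416667° lat → SW at lon 97.475°, lat -85.3875°.
Cell spans 0.00833333° lon × 0.00416667° lat. NE corner is SW corner plus one full cell.
latitude -85.38333, longitude 97.48333.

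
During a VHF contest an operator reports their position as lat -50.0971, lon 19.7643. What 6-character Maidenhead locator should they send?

JD99vv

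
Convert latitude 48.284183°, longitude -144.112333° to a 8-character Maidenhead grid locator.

BN78wg68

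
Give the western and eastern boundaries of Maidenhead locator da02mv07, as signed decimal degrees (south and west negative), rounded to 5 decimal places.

Field D=3, A=0: +3·20° lon, +0·10° lat → SW at lon -120°, lat -90°.
Square 0, 2: +0·2° lon, +2·1° lat → SW at lon -120°, lat -88°.
Subsquare m=12, v=21: +12·0.0833333° lon, +21·0.0416667° lat → SW at lon -119°, lat -87.125°.
Extended square 0, 7: +0·0.00833333° lon, +7·0.00416667° lat → SW at lon -119°, lat -87.0958°.
Cell spans 0.00833333° lon × 0.00416667° lat.
west -119.00000, east -118.99167.

-119.00000, -118.99167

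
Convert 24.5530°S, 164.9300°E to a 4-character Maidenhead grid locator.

RG25

Shift to the Maidenhead origin (180°W, 90°S): lon 344.93, lat 65.45.
Field: lon ⌊344.93/20⌋ = 17 → R; lat ⌊65.45/10⌋ = 6 → G.
Square: lon ⌊4.93/2⌋ = 2; lat ⌊5.45/1⌋ = 5.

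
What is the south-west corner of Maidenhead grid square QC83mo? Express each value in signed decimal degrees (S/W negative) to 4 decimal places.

-66.4167, 157.0000

Field Q=16, C=2: +16·20° lon, +2·10° lat → SW at lon 140°, lat -70°.
Square 8, 3: +8·2° lon, +3·1° lat → SW at lon 156°, lat -67°.
Subsquare m=12, o=14: +12·0.0833333° lon, +14·0.0416667° lat → SW at lon 157°, lat -66.4167°.
latitude -66.4167, longitude 157.0000.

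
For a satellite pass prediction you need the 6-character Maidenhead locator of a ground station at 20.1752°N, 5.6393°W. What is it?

IL70ee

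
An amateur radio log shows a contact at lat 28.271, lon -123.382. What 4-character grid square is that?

CL88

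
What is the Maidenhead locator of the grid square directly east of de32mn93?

DE32nn03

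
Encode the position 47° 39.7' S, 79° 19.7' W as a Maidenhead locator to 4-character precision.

FE02

Offset from 180°W / 90°S: lon 100.67°, lat 42.34°.
Field: lon ⌊100.67/20⌋ = 5 → F; lat ⌊42.34/10⌋ = 4 → E.
Square: lon ⌊0.67/2⌋ = 0; lat ⌊2.34/1⌋ = 2.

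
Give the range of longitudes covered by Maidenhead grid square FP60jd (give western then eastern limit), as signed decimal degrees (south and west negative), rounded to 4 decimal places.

-67.2500, -67.1667

Field F=5, P=15: +5·20° lon, +15·10° lat → SW at lon -80°, lat 60°.
Square 6, 0: +6·2° lon, +0·1° lat → SW at lon -68°, lat 60°.
Subsquare j=9, d=3: +9·0.0833333° lon, +3·0.0416667° lat → SW at lon -67.25°, lat 60.125°.
Cell spans 0.0833333° lon × 0.0416667° lat.
west -67.2500, east -67.1667.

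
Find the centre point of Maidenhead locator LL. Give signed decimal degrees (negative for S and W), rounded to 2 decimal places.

25.00, 50.00

Field L=11, L=11: +11·20° lon, +11·10° lat → SW at lon 40°, lat 20°.
Cell spans 20° lon × 10° lat. Centre is SW corner plus half of each.
latitude 25.00, longitude 50.00.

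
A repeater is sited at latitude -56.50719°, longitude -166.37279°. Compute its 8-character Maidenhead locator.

AD63tl58

Offset from 180°W / 90°S: lon 13.62721°, lat 33.49281°.
Field: lon ⌊13.62721/20⌋ = 0 → A; lat ⌊33.49281/10⌋ = 3 → D.
Square: lon ⌊13.62721/2⌋ = 6; lat ⌊3.49281/1⌋ = 3.
Subsquare: lon ⌊1.62721/0.0833333⌋ = 19 → t; lat ⌊0.49281/0.0416667⌋ = 11 → l.
Extended square: lon ⌊0.04388/0.00833333⌋ = 5; lat ⌊0.03448/0.00416667⌋ = 8.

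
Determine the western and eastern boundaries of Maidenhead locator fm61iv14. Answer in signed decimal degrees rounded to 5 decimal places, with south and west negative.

-67.32500, -67.31667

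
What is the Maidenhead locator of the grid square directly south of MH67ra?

MH66rx

Latitude subsquare a = 0; −1 → -1, wraps to 23 = x, carry into square.
Latitude square 7; −1 → 6.
The longitude characters are unchanged.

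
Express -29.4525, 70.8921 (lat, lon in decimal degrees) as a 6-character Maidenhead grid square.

MG50kn

Shift to the Maidenhead origin (180°W, 90°S): lon 250.8921, lat 60.5475.
Field (20°×10°, letters A–R): lon ⌊250.8921/20⌋ = 12 → M; lat ⌊60.5475/10⌋ = 6 → G.
Square (2°×1°, digits 0–9): lon ⌊10.8921/2⌋ = 5; lat ⌊0.5475/1⌋ = 0.
Subsquare (5′×2.5′, letters a–x): lon ⌊0.8921/0.0833333⌋ = 10 → k; lat ⌊0.5475/0.0416667⌋ = 13 → n.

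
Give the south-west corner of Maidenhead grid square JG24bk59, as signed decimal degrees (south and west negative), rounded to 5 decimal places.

-25.54583, 4.12500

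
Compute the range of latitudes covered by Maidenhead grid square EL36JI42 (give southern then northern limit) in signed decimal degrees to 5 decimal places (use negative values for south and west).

26.34167, 26.34583

Field E=4, L=11: +4·20° lon, +11·10° lat → SW at lon -100°, lat 20°.
Square 3, 6: +3·2° lon, +6·1° lat → SW at lon -94°, lat 26°.
Subsquare j=9, i=8: +9·0.0833333° lon, +8·0.0416667° lat → SW at lon -93.25°, lat 26.3333°.
Extended square 4, 2: +4·0.00833333° lon, +2·0.00416667° lat → SW at lon -93.2167°, lat 26.3417°.
Cell spans 0.00833333° lon × 0.00416667° lat.
south 26.34167, north 26.34583.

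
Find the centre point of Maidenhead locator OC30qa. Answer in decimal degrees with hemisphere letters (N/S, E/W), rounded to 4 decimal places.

Field O=14, C=2: +14·20° lon, +2·10° lat → SW at lon 100°, lat -70°.
Square 3, 0: +3·2° lon, +0·1° lat → SW at lon 106°, lat -70°.
Subsquare q=16, a=0: +16·0.0833333° lon, +0·0.0416667° lat → SW at lon 107.333°, lat -70°.
Cell spans 0.0833333° lon × 0.0416667° lat. Centre is SW corner plus half of each.
latitude 69.9792° S, longitude 107.3750° E.

69.9792° S, 107.3750° E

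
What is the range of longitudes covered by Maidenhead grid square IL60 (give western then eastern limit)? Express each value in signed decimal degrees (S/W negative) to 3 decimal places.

Field I=8, L=11: +8·20° lon, +11·10° lat → SW at lon -20°, lat 20°.
Square 6, 0: +6·2° lon, +0·1° lat → SW at lon -8°, lat 20°.
Cell spans 2° lon × 1° lat.
west -8.000, east -6.000.

-8.000, -6.000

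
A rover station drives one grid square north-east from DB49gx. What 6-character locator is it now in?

DC40ha

Longitude subsquare g = 6; +1 → 7 = h.
Latitude subsquare x = 23; +1 → 24, wraps to 0 = a, carry into square.
Latitude square 9; +1 → 10, wraps to 0, carry into field.
Latitude field B = 1; +1 → 2 = C.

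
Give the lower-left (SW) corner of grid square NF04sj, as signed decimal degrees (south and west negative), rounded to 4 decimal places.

-35.6250, 81.5000

Field N=13, F=5: +13·20° lon, +5·10° lat → SW at lon 80°, lat -40°.
Square 0, 4: +0·2° lon, +4·1° lat → SW at lon 80°, lat -36°.
Subsquare s=18, j=9: +18·0.0833333° lon, +9·0.0416667° lat → SW at lon 81.5°, lat -35.625°.
latitude -35.6250, longitude 81.5000.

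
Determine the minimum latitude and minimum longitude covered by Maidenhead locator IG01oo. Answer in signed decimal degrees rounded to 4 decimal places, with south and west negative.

-28.4167, -18.8333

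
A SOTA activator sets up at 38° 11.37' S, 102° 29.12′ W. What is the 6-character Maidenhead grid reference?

DF81st

Shift to the Maidenhead origin (180°W, 90°S): lon 77.5147, lat 51.8105.
Field: 77.5147/20 → 3 → D, 51.8105/10 → 5 → F; chars DF.
Square: 17.5147/2 → 8, 1.8105/1 → 1; chars 81.
Subsquare: 1.5147/0.0833333 → 18 → s, 0.8105/0.0416667 → 19 → t; chars st.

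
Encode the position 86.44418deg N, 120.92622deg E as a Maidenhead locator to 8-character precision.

PR06lk16

Shift to the Maidenhead origin (180°W, 90°S): lon 300.92622, lat 176.44418.
Field: 300.92622/20 → 15 → P, 176.44418/10 → 17 → R; chars PR.
Square: 0.92622/2 → 0, 6.44418/1 → 6; chars 06.
Subsquare: 0.92622/0.0833333 → 11 → l, 0.44418/0.0416667 → 10 → k; chars lk.
Extended square: 0.00955/0.00833333 → 1, 0.02751/0.00416667 → 6; chars 16.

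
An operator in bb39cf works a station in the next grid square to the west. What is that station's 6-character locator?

Longitude subsquare c = 2; −1 → 1 = b.
The latitude characters are unchanged.

BB39bf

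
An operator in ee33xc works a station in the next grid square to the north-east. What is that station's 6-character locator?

EE43ad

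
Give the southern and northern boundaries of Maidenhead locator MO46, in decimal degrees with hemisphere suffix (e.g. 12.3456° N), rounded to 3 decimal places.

Field M=12, O=14: +12·20° lon, +14·10° lat → SW at lon 60°, lat 50°.
Square 4, 6: +4·2° lon, +6·1° lat → SW at lon 68°, lat 56°.
Cell spans 2° lon × 1° lat.
south 56.000° N, north 57.000° N.

56.000° N, 57.000° N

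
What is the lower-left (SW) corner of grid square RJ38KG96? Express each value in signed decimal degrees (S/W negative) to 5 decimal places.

Field R=17, J=9: +17·20° lon, +9·10° lat → SW at lon 160°, lat 0°.
Square 3, 8: +3·2° lon, +8·1° lat → SW at lon 166°, lat 8°.
Subsquare k=10, g=6: +10·0.0833333° lon, +6·0.0416667° lat → SW at lon 166.833°, lat 8.25°.
Extended square 9, 6: +9·0.00833333° lon, +6·0.00416667° lat → SW at lon 166.908°, lat 8.275°.
latitude 8.27500, longitude 166.90833.

8.27500, 166.90833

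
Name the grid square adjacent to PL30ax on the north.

Latitude subsquare x = 23; +1 → 24, wraps to 0 = a, carry into square.
Latitude square 0; +1 → 1.
The longitude characters are unchanged.

PL31aa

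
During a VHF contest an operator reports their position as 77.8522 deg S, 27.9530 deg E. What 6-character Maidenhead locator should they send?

Add 180° to longitude and 90° to latitude: 207.9530, 12.1478.
Field (20°×10°, letters A–R): lon ⌊207.9530/20⌋ = 10 → K; lat ⌊12.1478/10⌋ = 1 → B.
Square (2°×1°, digits 0–9): lon ⌊7.9530/2⌋ = 3; lat ⌊2.1478/1⌋ = 2.
Subsquare (5′×2.5′, letters a–x): lon ⌊1.9530/0.0833333⌋ = 23 → x; lat ⌊0.1478/0.0416667⌋ = 3 → d.

KB32xd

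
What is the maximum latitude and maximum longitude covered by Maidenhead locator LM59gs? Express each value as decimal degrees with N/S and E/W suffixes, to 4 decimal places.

39.7917° N, 50.5833° E

Field L=11, M=12: +11·20° lon, +12·10° lat → SW at lon 40°, lat 30°.
Square 5, 9: +5·2° lon, +9·1° lat → SW at lon 50°, lat 39°.
Subsquare g=6, s=18: +6·0.0833333° lon, +18·0.0416667° lat → SW at lon 50.5°, lat 39.75°.
Cell spans 0.0833333° lon × 0.0416667° lat. NE corner is SW corner plus one full cell.
latitude 39.7917° N, longitude 50.5833° E.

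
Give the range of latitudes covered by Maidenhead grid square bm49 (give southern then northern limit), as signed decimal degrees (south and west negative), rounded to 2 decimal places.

Field B=1, M=12: +1·20° lon, +12·10° lat → SW at lon -160°, lat 30°.
Square 4, 9: +4·2° lon, +9·1° lat → SW at lon -152°, lat 39°.
Cell spans 2° lon × 1° lat.
south 39.00, north 40.00.

39.00, 40.00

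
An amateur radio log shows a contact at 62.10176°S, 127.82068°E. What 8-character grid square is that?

Add 180° to longitude and 90° to latitude: 307.82068, 27.89824.
Field (20°×10°, letters A–R): lon ⌊307.82068/20⌋ = 15 → P; lat ⌊27.89824/10⌋ = 2 → C.
Square (2°×1°, digits 0–9): lon ⌊7.82068/2⌋ = 3; lat ⌊7.89824/1⌋ = 7.
Subsquare (5′×2.5′, letters a–x): lon ⌊1.82068/0.0833333⌋ = 21 → v; lat ⌊0.89824/0.0416667⌋ = 21 → v.
Extended square (30″×15″, digits 0–9): lon ⌊0.07068/0.00833333⌋ = 8; lat ⌊0.02324/0.00416667⌋ = 5.

PC37vv85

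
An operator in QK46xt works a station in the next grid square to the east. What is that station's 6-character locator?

Longitude subsquare x = 23; +1 → 24, wraps to 0 = a, carry into square.
Longitude square 4; +1 → 5.
The latitude characters are unchanged.

QK56at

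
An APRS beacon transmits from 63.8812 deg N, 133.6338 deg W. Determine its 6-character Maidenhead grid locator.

CP33ev

Add 180° to longitude and 90° to latitude: 46.3662, 153.8812.
Field: 46.3662/20 → 2 → C, 153.8812/10 → 15 → P; chars CP.
Square: 6.3662/2 → 3, 3.8812/1 → 3; chars 33.
Subsquare: 0.3662/0.0833333 → 4 → e, 0.8812/0.0416667 → 21 → v; chars ev.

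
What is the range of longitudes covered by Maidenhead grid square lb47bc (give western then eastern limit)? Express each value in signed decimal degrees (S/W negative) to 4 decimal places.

Field L=11, B=1: +11·20° lon, +1·10° lat → SW at lon 40°, lat -80°.
Square 4, 7: +4·2° lon, +7·1° lat → SW at lon 48°, lat -73°.
Subsquare b=1, c=2: +1·0.0833333° lon, +2·0.0416667° lat → SW at lon 48.0833°, lat -72.9167°.
Cell spans 0.0833333° lon × 0.0416667° lat.
west 48.0833, east 48.1667.

48.0833, 48.1667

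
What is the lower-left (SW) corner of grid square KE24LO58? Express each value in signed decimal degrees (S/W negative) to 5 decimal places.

-45.38333, 24.95833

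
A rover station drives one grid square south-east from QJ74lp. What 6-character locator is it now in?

QJ74mo

Longitude subsquare l = 11; +1 → 12 = m.
Latitude subsquare p = 15; −1 → 14 = o.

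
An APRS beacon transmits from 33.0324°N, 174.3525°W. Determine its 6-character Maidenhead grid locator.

Add 180° to longitude and 90° to latitude: 5.6475, 123.0324.
Field (20°×10°, letters A–R): lon ⌊5.6475/20⌋ = 0 → A; lat ⌊123.0324/10⌋ = 12 → M.
Square (2°×1°, digits 0–9): lon ⌊5.6475/2⌋ = 2; lat ⌊3.0324/1⌋ = 3.
Subsquare (5′×2.5′, letters a–x): lon ⌊1.6475/0.0833333⌋ = 19 → t; lat ⌊0.0324/0.0416667⌋ = 0 → a.

AM23ta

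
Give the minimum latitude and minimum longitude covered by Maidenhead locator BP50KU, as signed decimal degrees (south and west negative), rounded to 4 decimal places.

60.8333, -149.1667

Field B=1, P=15: +1·20° lon, +15·10° lat → SW at lon -160°, lat 60°.
Square 5, 0: +5·2° lon, +0·1° lat → SW at lon -150°, lat 60°.
Subsquare k=10, u=20: +10·0.0833333° lon, +20·0.0416667° lat → SW at lon -149.167°, lat 60.8333°.
latitude 60.8333, longitude -149.1667.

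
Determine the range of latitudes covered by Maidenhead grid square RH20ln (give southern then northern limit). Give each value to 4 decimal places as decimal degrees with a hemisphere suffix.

Field R=17, H=7: +17·20° lon, +7·10° lat → SW at lon 160°, lat -20°.
Square 2, 0: +2·2° lon, +0·1° lat → SW at lon 164°, lat -20°.
Subsquare l=11, n=13: +11·0.0833333° lon, +13·0.0416667° lat → SW at lon 164.917°, lat -19.4583°.
Cell spans 0.0833333° lon × 0.0416667° lat.
south 19.4583° S, north 19.4167° S.

19.4583° S, 19.4167° S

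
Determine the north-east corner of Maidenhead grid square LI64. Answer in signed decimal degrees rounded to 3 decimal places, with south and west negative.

Field L=11, I=8: +11·20° lon, +8·10° lat → SW at lon 40°, lat -10°.
Square 6, 4: +6·2° lon, +4·1° lat → SW at lon 52°, lat -6°.
Cell spans 2° lon × 1° lat. NE corner is SW corner plus one full cell.
latitude -5.000, longitude 54.000.

-5.000, 54.000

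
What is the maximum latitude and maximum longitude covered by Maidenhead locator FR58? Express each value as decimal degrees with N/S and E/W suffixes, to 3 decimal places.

89.000° N, 68.000° W

Field F=5, R=17: +5·20° lon, +17·10° lat → SW at lon -80°, lat 80°.
Square 5, 8: +5·2° lon, +8·1° lat → SW at lon -70°, lat 88°.
Cell spans 2° lon × 1° lat. NE corner is SW corner plus one full cell.
latitude 89.000° N, longitude 68.000° W.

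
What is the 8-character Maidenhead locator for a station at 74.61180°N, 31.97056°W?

Offset from 180°W / 90°S: lon 148.02944°, lat 164.61180°.
Field: 148.02944/20 → 7 → H, 164.61180/10 → 16 → Q; chars HQ.
Square: 8.02944/2 → 4, 4.61180/1 → 4; chars 44.
Subsquare: 0.02944/0.0833333 → 0 → a, 0.61180/0.0416667 → 14 → o; chars ao.
Extended square: 0.02944/0.00833333 → 3, 0.02847/0.00416667 → 6; chars 36.

HQ44ao36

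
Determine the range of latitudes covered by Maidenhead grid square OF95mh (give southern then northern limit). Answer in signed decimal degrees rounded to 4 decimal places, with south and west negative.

-34.7083, -34.6667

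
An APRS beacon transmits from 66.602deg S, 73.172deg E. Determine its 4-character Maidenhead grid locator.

MC63

Offset from 180°W / 90°S: lon 253.17°, lat 23.40°.
Field: 253.17/20 → 12 → M, 23.40/10 → 2 → C; chars MC.
Square: 13.17/2 → 6, 3.40/1 → 3; chars 63.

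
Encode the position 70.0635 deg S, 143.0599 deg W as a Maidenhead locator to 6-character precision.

Offset from 180°W / 90°S: lon 36.9401°, lat 19.9365°.
Field: lon ⌊36.9401/20⌋ = 1 → B; lat ⌊19.9365/10⌋ = 1 → B.
Square: lon ⌊16.9401/2⌋ = 8; lat ⌊9.9365/1⌋ = 9.
Subsquare: lon ⌊0.9401/0.0833333⌋ = 11 → l; lat ⌊0.9365/0.0416667⌋ = 22 → w.

BB89lw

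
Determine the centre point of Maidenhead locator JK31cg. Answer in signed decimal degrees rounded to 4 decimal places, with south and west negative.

11.2708, 6.2083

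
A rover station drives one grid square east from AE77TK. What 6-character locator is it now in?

Longitude subsquare t = 19; +1 → 20 = u.
The latitude characters are unchanged.

AE77uk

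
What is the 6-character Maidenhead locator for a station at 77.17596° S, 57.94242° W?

Offset from 180°W / 90°S: lon 122.0576°, lat 12.8240°.
Field: lon ⌊122.0576/20⌋ = 6 → G; lat ⌊12.8240/10⌋ = 1 → B.
Square: lon ⌊2.0576/2⌋ = 1; lat ⌊2.8240/1⌋ = 2.
Subsquare: lon ⌊0.0576/0.0833333⌋ = 0 → a; lat ⌊0.8240/0.0416667⌋ = 19 → t.

GB12at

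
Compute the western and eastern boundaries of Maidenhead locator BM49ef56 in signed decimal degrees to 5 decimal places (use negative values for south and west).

Field B=1, M=12: +1·20° lon, +12·10° lat → SW at lon -160°, lat 30°.
Square 4, 9: +4·2° lon, +9·1° lat → SW at lon -152°, lat 39°.
Subsquare e=4, f=5: +4·0.0833333° lon, +5·0.0416667° lat → SW at lon -151.667°, lat 39.2083°.
Extended square 5, 6: +5·0.00833333° lon, +6·0.00416667° lat → SW at lon -151.625°, lat 39.2333°.
Cell spans 0.00833333° lon × 0.00416667° lat.
west -151.62500, east -151.61667.

-151.62500, -151.61667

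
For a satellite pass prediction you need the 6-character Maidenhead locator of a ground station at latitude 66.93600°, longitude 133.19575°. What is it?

Offset from 180°W / 90°S: lon 313.1957°, lat 156.9360°.
Field (20°×10°, letters A–R): lon ⌊313.1957/20⌋ = 15 → P; lat ⌊156.9360/10⌋ = 15 → P.
Square (2°×1°, digits 0–9): lon ⌊13.1957/2⌋ = 6; lat ⌊6.9360/1⌋ = 6.
Subsquare (5′×2.5′, letters a–x): lon ⌊1.1957/0.0833333⌋ = 14 → o; lat ⌊0.9360/0.0416667⌋ = 22 → w.

PP66ow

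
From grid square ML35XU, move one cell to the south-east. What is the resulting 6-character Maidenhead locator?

Longitude subsquare x = 23; +1 → 24, wraps to 0 = a, carry into square.
Longitude square 3; +1 → 4.
Latitude subsquare u = 20; −1 → 19 = t.

ML45at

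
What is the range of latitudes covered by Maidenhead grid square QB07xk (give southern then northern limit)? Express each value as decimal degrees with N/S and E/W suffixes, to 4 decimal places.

72.5833° S, 72.5417° S

Field Q=16, B=1: +16·20° lon, +1·10° lat → SW at lon 140°, lat -80°.
Square 0, 7: +0·2° lon, +7·1° lat → SW at lon 140°, lat -73°.
Subsquare x=23, k=10: +23·0.0833333° lon, +10·0.0416667° lat → SW at lon 141.917°, lat -72.5833°.
Cell spans 0.0833333° lon × 0.0416667° lat.
south 72.5833° S, north 72.5417° S.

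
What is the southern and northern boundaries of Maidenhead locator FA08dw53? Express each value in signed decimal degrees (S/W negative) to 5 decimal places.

-81.07083, -81.06667

Field F=5, A=0: +5·20° lon, +0·10° lat → SW at lon -80°, lat -90°.
Square 0, 8: +0·2° lon, +8·1° lat → SW at lon -80°, lat -82°.
Subsquare d=3, w=22: +3·0.0833333° lon, +22·0.0416667° lat → SW at lon -79.75°, lat -81.0833°.
Extended square 5, 3: +5·0.00833333° lon, +3·0.00416667° lat → SW at lon -79.7083°, lat -81.0708°.
Cell spans 0.00833333° lon × 0.00416667° lat.
south -81.07083, north -81.06667.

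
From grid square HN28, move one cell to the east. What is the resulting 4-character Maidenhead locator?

Longitude square 2; +1 → 3.
The latitude characters are unchanged.

HN38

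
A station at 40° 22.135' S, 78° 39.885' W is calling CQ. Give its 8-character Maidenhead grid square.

Add 180° to longitude and 90° to latitude: 101.33525, 49.63108.
Field (20°×10°, letters A–R): lon ⌊101.33525/20⌋ = 5 → F; lat ⌊49.63108/10⌋ = 4 → E.
Square (2°×1°, digits 0–9): lon ⌊1.33525/2⌋ = 0; lat ⌊9.63108/1⌋ = 9.
Subsquare (5′×2.5′, letters a–x): lon ⌊1.33525/0.0833333⌋ = 16 → q; lat ⌊0.63108/0.0416667⌋ = 15 → p.
Extended square (30″×15″, digits 0–9): lon ⌊0.00192/0.00833333⌋ = 0; lat ⌊0.00608/0.00416667⌋ = 1.

FE09qp01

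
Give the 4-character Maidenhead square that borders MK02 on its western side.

LK92

Longitude square 0; −1 → -1, wraps to 9, carry into field.
Longitude field M = 12; −1 → 11 = L.
The latitude characters are unchanged.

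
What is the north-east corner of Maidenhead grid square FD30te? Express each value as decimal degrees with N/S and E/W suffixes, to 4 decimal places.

Field F=5, D=3: +5·20° lon, +3·10° lat → SW at lon -80°, lat -60°.
Square 3, 0: +3·2° lon, +0·1° lat → SW at lon -74°, lat -60°.
Subsquare t=19, e=4: +19·0.0833333° lon, +4·0.0416667° lat → SW at lon -72.4167°, lat -59.8333°.
Cell spans 0.0833333° lon × 0.0416667° lat. NE corner is SW corner plus one full cell.
latitude 59.7917° S, longitude 72.3333° W.

59.7917° S, 72.3333° W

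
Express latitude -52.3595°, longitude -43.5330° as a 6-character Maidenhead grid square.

GD87fp

Shift to the Maidenhead origin (180°W, 90°S): lon 136.4670, lat 37.6405.
Field: lon ⌊136.4670/20⌋ = 6 → G; lat ⌊37.6405/10⌋ = 3 → D.
Square: lon ⌊16.4670/2⌋ = 8; lat ⌊7.6405/1⌋ = 7.
Subsquare: lon ⌊0.4670/0.0833333⌋ = 5 → f; lat ⌊0.6405/0.0416667⌋ = 15 → p.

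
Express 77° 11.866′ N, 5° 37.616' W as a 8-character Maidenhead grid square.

IQ77ee47

Offset from 180°W / 90°S: lon 174.37307°, lat 167.19777°.
Field (20°×10°, letters A–R): 174.37307/20 → 8 → I, 167.19777/10 → 16 → Q; chars IQ.
Square (2°×1°, digits 0–9): 14.37307/2 → 7, 7.19777/1 → 7; chars 77.
Subsquare (5′×2.5′, letters a–x): 0.37307/0.0833333 → 4 → e, 0.19777/0.0416667 → 4 → e; chars ee.
Extended square (30″×15″, digits 0–9): 0.03973/0.00833333 → 4, 0.03110/0.00416667 → 7; chars 47.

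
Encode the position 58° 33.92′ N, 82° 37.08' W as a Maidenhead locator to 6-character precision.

Add 180° to longitude and 90° to latitude: 97.3820, 148.5653.
Field: lon ⌊97.3820/20⌋ = 4 → E; lat ⌊148.5653/10⌋ = 14 → O.
Square: lon ⌊17.3820/2⌋ = 8; lat ⌊8.5653/1⌋ = 8.
Subsquare: lon ⌊1.3820/0.0833333⌋ = 16 → q; lat ⌊0.5653/0.0416667⌋ = 13 → n.

EO88qn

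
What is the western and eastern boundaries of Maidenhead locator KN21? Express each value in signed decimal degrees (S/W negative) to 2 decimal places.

Field K=10, N=13: +10·20° lon, +13·10° lat → SW at lon 20°, lat 40°.
Square 2, 1: +2·2° lon, +1·1° lat → SW at lon 24°, lat 41°.
Cell spans 2° lon × 1° lat.
west 24.00, east 26.00.

24.00, 26.00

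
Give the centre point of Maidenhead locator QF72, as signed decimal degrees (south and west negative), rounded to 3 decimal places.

-37.500, 155.000

Field Q=16, F=5: +16·20° lon, +5·10° lat → SW at lon 140°, lat -40°.
Square 7, 2: +7·2° lon, +2·1° lat → SW at lon 154°, lat -38°.
Cell spans 2° lon × 1° lat. Centre is SW corner plus half of each.
latitude -37.500, longitude 155.000.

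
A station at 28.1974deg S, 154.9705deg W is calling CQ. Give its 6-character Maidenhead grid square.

BG21mt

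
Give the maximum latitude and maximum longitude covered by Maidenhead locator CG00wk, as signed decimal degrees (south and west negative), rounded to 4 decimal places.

-29.5417, -138.0833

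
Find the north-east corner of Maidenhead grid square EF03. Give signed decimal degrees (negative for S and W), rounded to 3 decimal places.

-36.000, -98.000

Field E=4, F=5: +4·20° lon, +5·10° lat → SW at lon -100°, lat -40°.
Square 0, 3: +0·2° lon, +3·1° lat → SW at lon -100°, lat -37°.
Cell spans 2° lon × 1° lat. NE corner is SW corner plus one full cell.
latitude -36.000, longitude -98.000.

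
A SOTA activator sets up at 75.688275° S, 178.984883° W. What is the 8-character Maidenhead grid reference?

AB04mh14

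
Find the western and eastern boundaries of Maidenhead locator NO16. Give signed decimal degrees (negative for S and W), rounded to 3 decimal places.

82.000, 84.000

Field N=13, O=14: +13·20° lon, +14·10° lat → SW at lon 80°, lat 50°.
Square 1, 6: +1·2° lon, +6·1° lat → SW at lon 82°, lat 56°.
Cell spans 2° lon × 1° lat.
west 82.000, east 84.000.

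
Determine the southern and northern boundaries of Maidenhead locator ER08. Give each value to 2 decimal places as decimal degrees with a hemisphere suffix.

Field E=4, R=17: +4·20° lon, +17·10° lat → SW at lon -100°, lat 80°.
Square 0, 8: +0·2° lon, +8·1° lat → SW at lon -100°, lat 88°.
Cell spans 2° lon × 1° lat.
south 88.00° N, north 89.00° N.

88.00° N, 89.00° N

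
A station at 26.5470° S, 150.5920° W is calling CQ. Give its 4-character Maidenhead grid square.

BG43

Offset from 180°W / 90°S: lon 29.41°, lat 63.45°.
Field (20°×10°, letters A–R): lon ⌊29.41/20⌋ = 1 → B; lat ⌊63.45/10⌋ = 6 → G.
Square (2°×1°, digits 0–9): lon ⌊9.41/2⌋ = 4; lat ⌊3.45/1⌋ = 3.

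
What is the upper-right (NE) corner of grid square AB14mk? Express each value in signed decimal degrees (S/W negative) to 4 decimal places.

Field A=0, B=1: +0·20° lon, +1·10° lat → SW at lon -180°, lat -80°.
Square 1, 4: +1·2° lon, +4·1° lat → SW at lon -178°, lat -76°.
Subsquare m=12, k=10: +12·0.0833333° lon, +10·0.0416667° lat → SW at lon -177°, lat -75.5833°.
Cell spans 0.0833333° lon × 0.0416667° lat. NE corner is SW corner plus one full cell.
latitude -75.5417, longitude -176.9167.

-75.5417, -176.9167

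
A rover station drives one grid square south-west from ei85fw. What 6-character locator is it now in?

Longitude subsquare f = 5; −1 → 4 = e.
Latitude subsquare w = 22; −1 → 21 = v.

EI85ev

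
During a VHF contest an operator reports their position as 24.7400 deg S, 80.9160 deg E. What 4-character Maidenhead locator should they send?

NG05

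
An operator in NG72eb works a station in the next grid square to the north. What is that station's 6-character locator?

NG72ec

Latitude subsquare b = 1; +1 → 2 = c.
The longitude characters are unchanged.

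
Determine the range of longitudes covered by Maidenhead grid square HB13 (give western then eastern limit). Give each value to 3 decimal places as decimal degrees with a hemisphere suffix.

38.000° W, 36.000° W

Field H=7, B=1: +7·20° lon, +1·10° lat → SW at lon -40°, lat -80°.
Square 1, 3: +1·2° lon, +3·1° lat → SW at lon -38°, lat -77°.
Cell spans 2° lon × 1° lat.
west 38.000° W, east 36.000° W.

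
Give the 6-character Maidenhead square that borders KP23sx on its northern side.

Latitude subsquare x = 23; +1 → 24, wraps to 0 = a, carry into square.
Latitude square 3; +1 → 4.
The longitude characters are unchanged.

KP24sa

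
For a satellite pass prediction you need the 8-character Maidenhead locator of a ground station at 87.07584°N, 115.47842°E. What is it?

OR77rb78

Add 180° to longitude and 90° to latitude: 295.47842, 177.07584.
Field: lon ⌊295.47842/20⌋ = 14 → O; lat ⌊177.07584/10⌋ = 17 → R.
Square: lon ⌊15.47842/2⌋ = 7; lat ⌊7.07584/1⌋ = 7.
Subsquare: lon ⌊1.47842/0.0833333⌋ = 17 → r; lat ⌊0.07584/0.0416667⌋ = 1 → b.
Extended square: lon ⌊0.06175/0.00833333⌋ = 7; lat ⌊0.03417/0.00416667⌋ = 8.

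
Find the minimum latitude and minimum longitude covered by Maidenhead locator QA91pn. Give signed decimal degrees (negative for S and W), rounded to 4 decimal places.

-88.4583, 159.2500

Field Q=16, A=0: +16·20° lon, +0·10° lat → SW at lon 140°, lat -90°.
Square 9, 1: +9·2° lon, +1·1° lat → SW at lon 158°, lat -89°.
Subsquare p=15, n=13: +15·0.0833333° lon, +13·0.0416667° lat → SW at lon 159.25°, lat -88.4583°.
latitude -88.4583, longitude 159.2500.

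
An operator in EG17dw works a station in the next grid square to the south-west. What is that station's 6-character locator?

EG17cv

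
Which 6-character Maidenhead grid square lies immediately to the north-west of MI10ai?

MI00xj

Longitude subsquare a = 0; −1 → -1, wraps to 23 = x, carry into square.
Longitude square 1; −1 → 0.
Latitude subsquare i = 8; +1 → 9 = j.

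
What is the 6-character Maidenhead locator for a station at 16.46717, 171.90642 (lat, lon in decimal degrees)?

RK56wl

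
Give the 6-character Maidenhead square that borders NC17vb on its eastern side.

Longitude subsquare v = 21; +1 → 22 = w.
The latitude characters are unchanged.

NC17wb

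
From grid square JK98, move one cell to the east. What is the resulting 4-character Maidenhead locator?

Longitude square 9; +1 → 10, wraps to 0, carry into field.
Longitude field J = 9; +1 → 10 = K.
The latitude characters are unchanged.

KK08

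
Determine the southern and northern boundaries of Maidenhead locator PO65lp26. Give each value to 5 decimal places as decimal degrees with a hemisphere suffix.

55.65000° N, 55.65417° N

Field P=15, O=14: +15·20° lon, +14·10° lat → SW at lon 120°, lat 50°.
Square 6, 5: +6·2° lon, +5·1° lat → SW at lon 132°, lat 55°.
Subsquare l=11, p=15: +11·0.0833333° lon, +15·0.0416667° lat → SW at lon 132.917°, lat 55.625°.
Extended square 2, 6: +2·0.00833333° lon, +6·0.00416667° lat → SW at lon 132.933°, lat 55.65°.
Cell spans 0.00833333° lon × 0.00416667° lat.
south 55.65000° N, north 55.65417° N.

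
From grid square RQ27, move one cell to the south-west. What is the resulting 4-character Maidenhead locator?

RQ16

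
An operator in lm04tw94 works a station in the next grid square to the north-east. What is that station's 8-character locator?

LM04uw05

Longitude extended square 9; +1 → 10, wraps to 0, carry into subsquare.
Longitude subsquare t = 19; +1 → 20 = u.
Latitude extended square 4; +1 → 5.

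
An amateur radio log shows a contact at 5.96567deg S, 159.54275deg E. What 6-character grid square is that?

QI94sa

Offset from 180°W / 90°S: lon 339.5428°, lat 84.0343°.
Field (20°×10°, letters A–R): lon ⌊339.5428/20⌋ = 16 → Q; lat ⌊84.0343/10⌋ = 8 → I.
Square (2°×1°, digits 0–9): lon ⌊19.5428/2⌋ = 9; lat ⌊4.0343/1⌋ = 4.
Subsquare (5′×2.5′, letters a–x): lon ⌊1.5428/0.0833333⌋ = 18 → s; lat ⌊0.0343/0.0416667⌋ = 0 → a.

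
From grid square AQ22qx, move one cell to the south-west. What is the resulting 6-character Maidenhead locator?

Longitude subsquare q = 16; −1 → 15 = p.
Latitude subsquare x = 23; −1 → 22 = w.

AQ22pw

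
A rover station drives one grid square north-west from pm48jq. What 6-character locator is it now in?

PM48ir

Longitude subsquare j = 9; −1 → 8 = i.
Latitude subsquare q = 16; +1 → 17 = r.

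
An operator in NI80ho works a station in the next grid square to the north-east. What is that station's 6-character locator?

Longitude subsquare h = 7; +1 → 8 = i.
Latitude subsquare o = 14; +1 → 15 = p.

NI80ip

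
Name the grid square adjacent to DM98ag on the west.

DM88xg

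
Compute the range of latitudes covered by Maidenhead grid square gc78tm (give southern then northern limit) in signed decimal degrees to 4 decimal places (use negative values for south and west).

Field G=6, C=2: +6·20° lon, +2·10° lat → SW at lon -60°, lat -70°.
Square 7, 8: +7·2° lon, +8·1° lat → SW at lon -46°, lat -62°.
Subsquare t=19, m=12: +19·0.0833333° lon, +12·0.0416667° lat → SW at lon -44.4167°, lat -61.5°.
Cell spans 0.0833333° lon × 0.0416667° lat.
south -61.5000, north -61.4583.

-61.5000, -61.4583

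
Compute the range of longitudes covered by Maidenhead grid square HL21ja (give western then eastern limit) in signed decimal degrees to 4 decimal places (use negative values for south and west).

Field H=7, L=11: +7·20° lon, +11·10° lat → SW at lon -40°, lat 20°.
Square 2, 1: +2·2° lon, +1·1° lat → SW at lon -36°, lat 21°.
Subsquare j=9, a=0: +9·0.0833333° lon, +0·0.0416667° lat → SW at lon -35.25°, lat 21°.
Cell spans 0.0833333° lon × 0.0416667° lat.
west -35.2500, east -35.1667.

-35.2500, -35.1667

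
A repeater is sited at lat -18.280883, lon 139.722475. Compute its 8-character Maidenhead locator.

Shift to the Maidenhead origin (180°W, 90°S): lon 319.72248, lat 71.71912.
Field: 319.72248/20 → 15 → P, 71.71912/10 → 7 → H; chars PH.
Square: 19.72248/2 → 9, 1.71912/1 → 1; chars 91.
Subsquare: 1.72248/0.0833333 → 20 → u, 0.71912/0.0416667 → 17 → r; chars ur.
Extended square: 0.05581/0.00833333 → 6, 0.01078/0.00416667 → 2; chars 62.

PH91ur62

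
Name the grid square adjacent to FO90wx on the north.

FO91wa

Latitude subsquare x = 23; +1 → 24, wraps to 0 = a, carry into square.
Latitude square 0; +1 → 1.
The longitude characters are unchanged.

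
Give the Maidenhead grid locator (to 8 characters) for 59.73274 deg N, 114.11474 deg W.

Add 180° to longitude and 90° to latitude: 65.88526, 149.73274.
Field: 65.88526/20 → 3 → D, 149.73274/10 → 14 → O; chars DO.
Square: 5.88526/2 → 2, 9.73274/1 → 9; chars 29.
Subsquare: 1.88526/0.0833333 → 22 → w, 0.73274/0.0416667 → 17 → r; chars wr.
Extended square: 0.05193/0.00833333 → 6, 0.02441/0.00416667 → 5; chars 65.

DO29wr65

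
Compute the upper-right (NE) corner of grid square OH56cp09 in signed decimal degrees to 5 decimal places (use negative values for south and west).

-13.33333, 110.17500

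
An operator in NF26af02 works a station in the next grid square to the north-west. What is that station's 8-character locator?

Longitude extended square 0; −1 → -1, wraps to 9, carry into subsquare.
Longitude subsquare a = 0; −1 → -1, wraps to 23 = x, carry into square.
Longitude square 2; −1 → 1.
Latitude extended square 2; +1 → 3.

NF16xf93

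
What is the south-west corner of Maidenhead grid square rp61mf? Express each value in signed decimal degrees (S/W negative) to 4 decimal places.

61.2083, 173.0000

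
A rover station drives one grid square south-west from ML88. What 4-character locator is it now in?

Longitude square 8; −1 → 7.
Latitude square 8; −1 → 7.

ML77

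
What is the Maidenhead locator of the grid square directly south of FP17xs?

Latitude subsquare s = 18; −1 → 17 = r.
The longitude characters are unchanged.

FP17xr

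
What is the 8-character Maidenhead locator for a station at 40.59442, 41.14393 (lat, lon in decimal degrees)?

Add 180° to longitude and 90° to latitude: 221.14393, 130.59442.
Field: 221.14393/20 → 11 → L, 130.59442/10 → 13 → N; chars LN.
Square: 1.14393/2 → 0, 0.59442/1 → 0; chars 00.
Subsquare: 1.14393/0.0833333 → 13 → n, 0.59442/0.0416667 → 14 → o; chars no.
Extended square: 0.06060/0.00833333 → 7, 0.01109/0.00416667 → 2; chars 72.

LN00no72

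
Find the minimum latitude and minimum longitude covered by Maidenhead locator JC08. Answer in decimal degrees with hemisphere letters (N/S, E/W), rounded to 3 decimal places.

62.000° S, 0.000° E

Field J=9, C=2: +9·20° lon, +2·10° lat → SW at lon 0°, lat -70°.
Square 0, 8: +0·2° lon, +8·1° lat → SW at lon 0°, lat -62°.
latitude 62.000° S, longitude 0.000° E.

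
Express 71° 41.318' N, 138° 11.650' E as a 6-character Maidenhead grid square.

Offset from 180°W / 90°S: lon 318.1942°, lat 161.6886°.
Field: lon ⌊318.1942/20⌋ = 15 → P; lat ⌊161.6886/10⌋ = 16 → Q.
Square: lon ⌊18.1942/2⌋ = 9; lat ⌊1.6886/1⌋ = 1.
Subsquare: lon ⌊0.1942/0.0833333⌋ = 2 → c; lat ⌊0.6886/0.0416667⌋ = 16 → q.

PQ91cq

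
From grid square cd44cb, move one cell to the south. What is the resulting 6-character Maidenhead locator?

CD44ca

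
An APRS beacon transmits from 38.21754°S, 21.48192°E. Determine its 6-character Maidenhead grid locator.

Add 180° to longitude and 90° to latitude: 201.4819, 51.7825.
Field (20°×10°, letters A–R): lon ⌊201.4819/20⌋ = 10 → K; lat ⌊51.7825/10⌋ = 5 → F.
Square (2°×1°, digits 0–9): lon ⌊1.4819/2⌋ = 0; lat ⌊1.7825/1⌋ = 1.
Subsquare (5′×2.5′, letters a–x): lon ⌊1.4819/0.0833333⌋ = 17 → r; lat ⌊0.7825/0.0416667⌋ = 18 → s.

KF01rs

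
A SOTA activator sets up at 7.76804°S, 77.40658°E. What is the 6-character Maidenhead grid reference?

MI82qf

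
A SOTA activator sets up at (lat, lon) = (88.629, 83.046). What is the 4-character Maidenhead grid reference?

Add 180° to longitude and 90° to latitude: 263.05, 178.63.
Field: lon ⌊263.05/20⌋ = 13 → N; lat ⌊178.63/10⌋ = 17 → R.
Square: lon ⌊3.05/2⌋ = 1; lat ⌊8.63/1⌋ = 8.

NR18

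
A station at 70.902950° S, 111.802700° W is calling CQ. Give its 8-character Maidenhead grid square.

Offset from 180°W / 90°S: lon 68.19730°, lat 19.09705°.
Field: lon ⌊68.19730/20⌋ = 3 → D; lat ⌊19.09705/10⌋ = 1 → B.
Square: lon ⌊8.19730/2⌋ = 4; lat ⌊9.09705/1⌋ = 9.
Subsquare: lon ⌊0.19730/0.0833333⌋ = 2 → c; lat ⌊0.09705/0.0416667⌋ = 2 → c.
Extended square: lon ⌊0.03063/0.00833333⌋ = 3; lat ⌊0.01372/0.00416667⌋ = 3.

DB49cc33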